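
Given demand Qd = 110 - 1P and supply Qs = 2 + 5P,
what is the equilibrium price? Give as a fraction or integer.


At equilibrium, Qd = Qs.
110 - 1P = 2 + 5P
110 - 2 = 1P + 5P
108 = 6P
P* = 108/6 = 18

18


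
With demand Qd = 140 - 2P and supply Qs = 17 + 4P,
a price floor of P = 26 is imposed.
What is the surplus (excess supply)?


At P = 26:
Qd = 140 - 2*26 = 88
Qs = 17 + 4*26 = 121
Surplus = Qs - Qd = 121 - 88 = 33

33


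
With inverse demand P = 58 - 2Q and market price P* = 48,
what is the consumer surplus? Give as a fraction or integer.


Maximum willingness to pay (at Q=0): P_max = 58
Quantity demanded at P* = 48:
Q* = (58 - 48)/2 = 5
CS = (1/2) * Q* * (P_max - P*)
CS = (1/2) * 5 * (58 - 48)
CS = (1/2) * 5 * 10 = 25

25


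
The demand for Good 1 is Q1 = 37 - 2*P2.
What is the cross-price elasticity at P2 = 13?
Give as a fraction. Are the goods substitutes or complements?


dQ1/dP2 = -2
At P2 = 13: Q1 = 37 - 2*13 = 11
Exy = (dQ1/dP2)(P2/Q1) = -2 * 13 / 11 = -26/11
Since Exy < 0, the goods are complements.

-26/11 (complements)


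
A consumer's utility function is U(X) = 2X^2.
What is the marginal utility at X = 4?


MU = dU/dX = 2*2*X^(2-1)
MU = 4*X^1
At X = 4:
MU = 4 * 4^1
MU = 4 * 4 = 16

16


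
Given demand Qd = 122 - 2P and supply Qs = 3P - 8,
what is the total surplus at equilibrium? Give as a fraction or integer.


Find equilibrium: 122 - 2P = 3P - 8
122 + 8 = 5P
P* = 130/5 = 26
Q* = 3*26 - 8 = 70
Inverse demand: P = 61 - Q/2, so P_max = 61
Inverse supply: P = 8/3 + Q/3, so P_min = 8/3
CS = (1/2) * 70 * (61 - 26) = 1225
PS = (1/2) * 70 * (26 - 8/3) = 2450/3
TS = CS + PS = 1225 + 2450/3 = 6125/3

6125/3


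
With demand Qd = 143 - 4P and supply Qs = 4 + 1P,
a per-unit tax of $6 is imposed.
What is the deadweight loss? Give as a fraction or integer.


Pre-tax equilibrium quantity: Q* = 159/5
Post-tax equilibrium quantity: Q_tax = 27
Reduction in quantity: Q* - Q_tax = 24/5
DWL = (1/2) * tax * (Q* - Q_tax)
DWL = (1/2) * 6 * 24/5 = 72/5

72/5


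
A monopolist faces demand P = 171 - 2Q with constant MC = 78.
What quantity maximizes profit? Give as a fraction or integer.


TR = P*Q = (171 - 2Q)Q = 171Q - 2Q^2
MR = dTR/dQ = 171 - 4Q
Set MR = MC:
171 - 4Q = 78
93 = 4Q
Q* = 93/4 = 93/4

93/4


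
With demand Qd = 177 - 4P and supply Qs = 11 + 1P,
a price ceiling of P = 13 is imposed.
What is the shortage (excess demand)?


At P = 13:
Qd = 177 - 4*13 = 125
Qs = 11 + 1*13 = 24
Shortage = Qd - Qs = 125 - 24 = 101

101


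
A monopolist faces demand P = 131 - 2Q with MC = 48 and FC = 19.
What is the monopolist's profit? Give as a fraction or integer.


MR = MC: 131 - 4Q = 48
Q* = 83/4
P* = 131 - 2*83/4 = 179/2
Profit = (P* - MC)*Q* - FC
= (179/2 - 48)*83/4 - 19
= 83/2*83/4 - 19
= 6889/8 - 19 = 6737/8

6737/8


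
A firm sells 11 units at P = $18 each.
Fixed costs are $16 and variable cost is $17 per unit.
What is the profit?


Total Revenue = P * Q = 18 * 11 = $198
Total Cost = FC + VC*Q = 16 + 17*11 = $203
Profit = TR - TC = 198 - 203 = $-5

$-5


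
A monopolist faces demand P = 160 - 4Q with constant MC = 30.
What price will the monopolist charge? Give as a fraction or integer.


MR = 160 - 8Q
Set MR = MC: 160 - 8Q = 30
Q* = 65/4
Substitute into demand:
P* = 160 - 4*65/4 = 95

95


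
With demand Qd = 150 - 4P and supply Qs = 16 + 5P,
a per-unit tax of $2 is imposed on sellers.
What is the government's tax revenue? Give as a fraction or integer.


With tax on sellers, new supply: Qs' = 16 + 5(P - 2)
= 6 + 5P
New equilibrium quantity:
Q_new = 86
Tax revenue = tax * Q_new = 2 * 86 = 172

172


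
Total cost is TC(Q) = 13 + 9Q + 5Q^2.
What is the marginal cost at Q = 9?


MC = dTC/dQ = 9 + 2*5*Q
At Q = 9:
MC = 9 + 10*9
MC = 9 + 90 = 99

99


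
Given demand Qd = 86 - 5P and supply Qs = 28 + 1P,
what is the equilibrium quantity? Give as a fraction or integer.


First find equilibrium price:
86 - 5P = 28 + 1P
P* = 58/6 = 29/3
Then substitute into demand:
Q* = 86 - 5 * 29/3 = 113/3

113/3


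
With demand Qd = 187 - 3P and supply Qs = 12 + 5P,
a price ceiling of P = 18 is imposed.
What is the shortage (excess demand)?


At P = 18:
Qd = 187 - 3*18 = 133
Qs = 12 + 5*18 = 102
Shortage = Qd - Qs = 133 - 102 = 31

31


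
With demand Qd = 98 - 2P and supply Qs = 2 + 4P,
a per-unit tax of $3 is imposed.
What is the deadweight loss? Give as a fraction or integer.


Pre-tax equilibrium quantity: Q* = 66
Post-tax equilibrium quantity: Q_tax = 62
Reduction in quantity: Q* - Q_tax = 4
DWL = (1/2) * tax * (Q* - Q_tax)
DWL = (1/2) * 3 * 4 = 6

6


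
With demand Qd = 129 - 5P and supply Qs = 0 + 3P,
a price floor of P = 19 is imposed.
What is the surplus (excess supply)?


At P = 19:
Qd = 129 - 5*19 = 34
Qs = 0 + 3*19 = 57
Surplus = Qs - Qd = 57 - 34 = 23

23


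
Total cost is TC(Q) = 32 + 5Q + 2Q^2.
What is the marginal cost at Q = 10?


MC = dTC/dQ = 5 + 2*2*Q
At Q = 10:
MC = 5 + 4*10
MC = 5 + 40 = 45

45


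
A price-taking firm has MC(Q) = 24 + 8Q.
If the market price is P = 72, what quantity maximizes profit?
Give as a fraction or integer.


In perfect competition, profit is maximized where P = MC.
72 = 24 + 8Q
48 = 8Q
Q* = 48/8 = 6

6


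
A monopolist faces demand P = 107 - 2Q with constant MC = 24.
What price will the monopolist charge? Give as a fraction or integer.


MR = 107 - 4Q
Set MR = MC: 107 - 4Q = 24
Q* = 83/4
Substitute into demand:
P* = 107 - 2*83/4 = 131/2

131/2


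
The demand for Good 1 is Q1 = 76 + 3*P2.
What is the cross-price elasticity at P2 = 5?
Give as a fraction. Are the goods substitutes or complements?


dQ1/dP2 = 3
At P2 = 5: Q1 = 76 + 3*5 = 91
Exy = (dQ1/dP2)(P2/Q1) = 3 * 5 / 91 = 15/91
Since Exy > 0, the goods are substitutes.

15/91 (substitutes)


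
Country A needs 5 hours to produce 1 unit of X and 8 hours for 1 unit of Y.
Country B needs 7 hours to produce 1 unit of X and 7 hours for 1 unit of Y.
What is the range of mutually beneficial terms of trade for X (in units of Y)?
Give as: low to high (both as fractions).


Opportunity cost of X for Country A = hours_X / hours_Y = 5/8 = 5/8 units of Y
Opportunity cost of X for Country B = hours_X / hours_Y = 7/7 = 1 units of Y
Terms of trade must be between the two opportunity costs.
Range: 5/8 to 1

5/8 to 1


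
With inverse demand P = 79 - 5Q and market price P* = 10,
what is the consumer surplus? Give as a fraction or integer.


Maximum willingness to pay (at Q=0): P_max = 79
Quantity demanded at P* = 10:
Q* = (79 - 10)/5 = 69/5
CS = (1/2) * Q* * (P_max - P*)
CS = (1/2) * 69/5 * (79 - 10)
CS = (1/2) * 69/5 * 69 = 4761/10

4761/10


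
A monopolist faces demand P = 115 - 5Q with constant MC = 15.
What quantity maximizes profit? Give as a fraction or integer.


TR = P*Q = (115 - 5Q)Q = 115Q - 5Q^2
MR = dTR/dQ = 115 - 10Q
Set MR = MC:
115 - 10Q = 15
100 = 10Q
Q* = 100/10 = 10

10


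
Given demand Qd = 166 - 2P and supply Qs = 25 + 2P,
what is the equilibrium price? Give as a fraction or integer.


At equilibrium, Qd = Qs.
166 - 2P = 25 + 2P
166 - 25 = 2P + 2P
141 = 4P
P* = 141/4 = 141/4

141/4


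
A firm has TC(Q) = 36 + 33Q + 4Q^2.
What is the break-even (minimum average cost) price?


AC(Q) = 36/Q + 33 + 4Q
To minimize: dAC/dQ = -36/Q^2 + 4 = 0
Q^2 = 36/4 = 9
Q* = 3
Min AC = 36/3 + 33 + 4*3
Min AC = 12 + 33 + 12 = 57

57


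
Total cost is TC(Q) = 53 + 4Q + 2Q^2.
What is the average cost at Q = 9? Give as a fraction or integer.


TC(9) = 53 + 4*9 + 2*9^2
TC(9) = 53 + 36 + 162 = 251
AC = TC/Q = 251/9 = 251/9

251/9


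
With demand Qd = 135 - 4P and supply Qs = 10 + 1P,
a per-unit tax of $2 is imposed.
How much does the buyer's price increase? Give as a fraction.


With a per-unit tax, the buyer's price increase depends on relative slopes.
Supply slope: d = 1, Demand slope: b = 4
Buyer's price increase = d * tax / (b + d)
= 1 * 2 / (4 + 1)
= 2 / 5 = 2/5

2/5


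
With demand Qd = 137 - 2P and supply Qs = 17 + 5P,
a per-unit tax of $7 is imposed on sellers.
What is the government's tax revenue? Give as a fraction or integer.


With tax on sellers, new supply: Qs' = 17 + 5(P - 7)
= 5P - 18
New equilibrium quantity:
Q_new = 649/7
Tax revenue = tax * Q_new = 7 * 649/7 = 649

649


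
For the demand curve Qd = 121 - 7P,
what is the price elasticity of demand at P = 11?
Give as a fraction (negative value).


dQ/dP = -7
At P = 11: Q = 121 - 7*11 = 44
E = (dQ/dP)(P/Q) = (-7)(11/44) = -7/4

-7/4


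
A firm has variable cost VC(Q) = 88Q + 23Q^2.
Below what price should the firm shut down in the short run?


AVC(Q) = VC(Q)/Q = 88 + 23Q
AVC is increasing in Q, so minimum AVC is at Q -> 0+.
Min AVC = 88
The firm should shut down if P < 88.

88


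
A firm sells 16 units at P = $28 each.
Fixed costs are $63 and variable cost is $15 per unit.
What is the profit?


Total Revenue = P * Q = 28 * 16 = $448
Total Cost = FC + VC*Q = 63 + 15*16 = $303
Profit = TR - TC = 448 - 303 = $145

$145


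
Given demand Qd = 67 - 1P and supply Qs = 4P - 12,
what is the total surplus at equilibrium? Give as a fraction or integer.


Find equilibrium: 67 - 1P = 4P - 12
67 + 12 = 5P
P* = 79/5 = 79/5
Q* = 4*79/5 - 12 = 256/5
Inverse demand: P = 67 - Q/1, so P_max = 67
Inverse supply: P = 3 + Q/4, so P_min = 3
CS = (1/2) * 256/5 * (67 - 79/5) = 32768/25
PS = (1/2) * 256/5 * (79/5 - 3) = 8192/25
TS = CS + PS = 32768/25 + 8192/25 = 8192/5

8192/5


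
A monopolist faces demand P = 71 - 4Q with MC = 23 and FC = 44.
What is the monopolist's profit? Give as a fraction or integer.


MR = MC: 71 - 8Q = 23
Q* = 6
P* = 71 - 4*6 = 47
Profit = (P* - MC)*Q* - FC
= (47 - 23)*6 - 44
= 24*6 - 44
= 144 - 44 = 100

100


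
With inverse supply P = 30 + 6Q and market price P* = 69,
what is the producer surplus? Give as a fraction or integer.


Minimum supply price (at Q=0): P_min = 30
Quantity supplied at P* = 69:
Q* = (69 - 30)/6 = 13/2
PS = (1/2) * Q* * (P* - P_min)
PS = (1/2) * 13/2 * (69 - 30)
PS = (1/2) * 13/2 * 39 = 507/4

507/4


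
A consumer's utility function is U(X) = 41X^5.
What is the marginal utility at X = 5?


MU = dU/dX = 41*5*X^(5-1)
MU = 205*X^4
At X = 5:
MU = 205 * 5^4
MU = 205 * 625 = 128125

128125


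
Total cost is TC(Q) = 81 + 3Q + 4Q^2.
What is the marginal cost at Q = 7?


MC = dTC/dQ = 3 + 2*4*Q
At Q = 7:
MC = 3 + 8*7
MC = 3 + 56 = 59

59


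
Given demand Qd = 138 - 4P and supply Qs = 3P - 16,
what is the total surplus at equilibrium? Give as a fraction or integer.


Find equilibrium: 138 - 4P = 3P - 16
138 + 16 = 7P
P* = 154/7 = 22
Q* = 3*22 - 16 = 50
Inverse demand: P = 69/2 - Q/4, so P_max = 69/2
Inverse supply: P = 16/3 + Q/3, so P_min = 16/3
CS = (1/2) * 50 * (69/2 - 22) = 625/2
PS = (1/2) * 50 * (22 - 16/3) = 1250/3
TS = CS + PS = 625/2 + 1250/3 = 4375/6

4375/6


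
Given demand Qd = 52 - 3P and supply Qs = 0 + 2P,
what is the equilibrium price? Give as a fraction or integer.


At equilibrium, Qd = Qs.
52 - 3P = 0 + 2P
52 - 0 = 3P + 2P
52 = 5P
P* = 52/5 = 52/5

52/5


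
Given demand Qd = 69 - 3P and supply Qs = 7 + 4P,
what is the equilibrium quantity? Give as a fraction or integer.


First find equilibrium price:
69 - 3P = 7 + 4P
P* = 62/7 = 62/7
Then substitute into demand:
Q* = 69 - 3 * 62/7 = 297/7

297/7


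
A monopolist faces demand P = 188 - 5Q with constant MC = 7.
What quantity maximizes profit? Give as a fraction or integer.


TR = P*Q = (188 - 5Q)Q = 188Q - 5Q^2
MR = dTR/dQ = 188 - 10Q
Set MR = MC:
188 - 10Q = 7
181 = 10Q
Q* = 181/10 = 181/10

181/10


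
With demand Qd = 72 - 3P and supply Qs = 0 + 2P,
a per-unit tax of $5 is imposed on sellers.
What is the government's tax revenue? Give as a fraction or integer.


With tax on sellers, new supply: Qs' = 0 + 2(P - 5)
= 2P - 10
New equilibrium quantity:
Q_new = 114/5
Tax revenue = tax * Q_new = 5 * 114/5 = 114

114


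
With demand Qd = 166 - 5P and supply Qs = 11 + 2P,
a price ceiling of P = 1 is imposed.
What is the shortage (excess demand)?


At P = 1:
Qd = 166 - 5*1 = 161
Qs = 11 + 2*1 = 13
Shortage = Qd - Qs = 161 - 13 = 148

148


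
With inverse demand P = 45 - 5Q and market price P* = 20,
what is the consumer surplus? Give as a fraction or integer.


Maximum willingness to pay (at Q=0): P_max = 45
Quantity demanded at P* = 20:
Q* = (45 - 20)/5 = 5
CS = (1/2) * Q* * (P_max - P*)
CS = (1/2) * 5 * (45 - 20)
CS = (1/2) * 5 * 25 = 125/2

125/2


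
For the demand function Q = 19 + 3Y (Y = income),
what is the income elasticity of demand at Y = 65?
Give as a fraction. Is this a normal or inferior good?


dQ/dY = 3
At Y = 65: Q = 19 + 3*65 = 214
Ey = (dQ/dY)(Y/Q) = 3 * 65 / 214 = 195/214
Since Ey > 0, this is a normal good.

195/214 (normal good)


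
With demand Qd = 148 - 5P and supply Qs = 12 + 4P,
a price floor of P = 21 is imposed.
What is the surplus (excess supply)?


At P = 21:
Qd = 148 - 5*21 = 43
Qs = 12 + 4*21 = 96
Surplus = Qs - Qd = 96 - 43 = 53

53


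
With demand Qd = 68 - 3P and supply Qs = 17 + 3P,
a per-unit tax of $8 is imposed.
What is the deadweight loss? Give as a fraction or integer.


Pre-tax equilibrium quantity: Q* = 85/2
Post-tax equilibrium quantity: Q_tax = 61/2
Reduction in quantity: Q* - Q_tax = 12
DWL = (1/2) * tax * (Q* - Q_tax)
DWL = (1/2) * 8 * 12 = 48

48


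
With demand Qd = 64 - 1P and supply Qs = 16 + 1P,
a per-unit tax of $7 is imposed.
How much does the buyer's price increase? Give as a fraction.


With a per-unit tax, the buyer's price increase depends on relative slopes.
Supply slope: d = 1, Demand slope: b = 1
Buyer's price increase = d * tax / (b + d)
= 1 * 7 / (1 + 1)
= 7 / 2 = 7/2

7/2


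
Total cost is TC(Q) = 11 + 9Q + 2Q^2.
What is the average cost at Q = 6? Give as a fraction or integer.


TC(6) = 11 + 9*6 + 2*6^2
TC(6) = 11 + 54 + 72 = 137
AC = TC/Q = 137/6 = 137/6

137/6


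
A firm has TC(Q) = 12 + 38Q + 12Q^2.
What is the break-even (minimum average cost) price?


AC(Q) = 12/Q + 38 + 12Q
To minimize: dAC/dQ = -12/Q^2 + 12 = 0
Q^2 = 12/12 = 1
Q* = 1
Min AC = 12/1 + 38 + 12*1
Min AC = 12 + 38 + 12 = 62

62


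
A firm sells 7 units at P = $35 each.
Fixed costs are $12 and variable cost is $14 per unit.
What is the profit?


Total Revenue = P * Q = 35 * 7 = $245
Total Cost = FC + VC*Q = 12 + 14*7 = $110
Profit = TR - TC = 245 - 110 = $135

$135


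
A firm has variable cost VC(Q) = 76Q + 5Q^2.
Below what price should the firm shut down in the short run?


AVC(Q) = VC(Q)/Q = 76 + 5Q
AVC is increasing in Q, so minimum AVC is at Q -> 0+.
Min AVC = 76
The firm should shut down if P < 76.

76


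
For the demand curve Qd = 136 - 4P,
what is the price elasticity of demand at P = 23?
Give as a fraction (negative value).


dQ/dP = -4
At P = 23: Q = 136 - 4*23 = 44
E = (dQ/dP)(P/Q) = (-4)(23/44) = -23/11

-23/11


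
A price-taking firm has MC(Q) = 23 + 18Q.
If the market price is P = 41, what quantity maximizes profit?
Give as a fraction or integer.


In perfect competition, profit is maximized where P = MC.
41 = 23 + 18Q
18 = 18Q
Q* = 18/18 = 1

1


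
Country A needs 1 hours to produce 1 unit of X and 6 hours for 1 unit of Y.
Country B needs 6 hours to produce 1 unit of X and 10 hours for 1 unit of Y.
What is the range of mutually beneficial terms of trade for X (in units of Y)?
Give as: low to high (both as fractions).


Opportunity cost of X for Country A = hours_X / hours_Y = 1/6 = 1/6 units of Y
Opportunity cost of X for Country B = hours_X / hours_Y = 6/10 = 3/5 units of Y
Terms of trade must be between the two opportunity costs.
Range: 1/6 to 3/5

1/6 to 3/5


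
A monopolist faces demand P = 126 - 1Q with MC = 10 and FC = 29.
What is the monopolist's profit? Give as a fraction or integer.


MR = MC: 126 - 2Q = 10
Q* = 58
P* = 126 - 1*58 = 68
Profit = (P* - MC)*Q* - FC
= (68 - 10)*58 - 29
= 58*58 - 29
= 3364 - 29 = 3335

3335


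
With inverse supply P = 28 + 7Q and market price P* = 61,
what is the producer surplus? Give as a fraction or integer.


Minimum supply price (at Q=0): P_min = 28
Quantity supplied at P* = 61:
Q* = (61 - 28)/7 = 33/7
PS = (1/2) * Q* * (P* - P_min)
PS = (1/2) * 33/7 * (61 - 28)
PS = (1/2) * 33/7 * 33 = 1089/14

1089/14


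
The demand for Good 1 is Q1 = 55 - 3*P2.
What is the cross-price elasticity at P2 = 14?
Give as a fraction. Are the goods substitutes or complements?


dQ1/dP2 = -3
At P2 = 14: Q1 = 55 - 3*14 = 13
Exy = (dQ1/dP2)(P2/Q1) = -3 * 14 / 13 = -42/13
Since Exy < 0, the goods are complements.

-42/13 (complements)


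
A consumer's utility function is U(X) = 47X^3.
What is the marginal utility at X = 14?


MU = dU/dX = 47*3*X^(3-1)
MU = 141*X^2
At X = 14:
MU = 141 * 14^2
MU = 141 * 196 = 27636

27636


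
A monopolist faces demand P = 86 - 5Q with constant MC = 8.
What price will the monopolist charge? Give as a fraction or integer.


MR = 86 - 10Q
Set MR = MC: 86 - 10Q = 8
Q* = 39/5
Substitute into demand:
P* = 86 - 5*39/5 = 47

47


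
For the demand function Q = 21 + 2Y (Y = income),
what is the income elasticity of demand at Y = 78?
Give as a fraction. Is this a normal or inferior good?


dQ/dY = 2
At Y = 78: Q = 21 + 2*78 = 177
Ey = (dQ/dY)(Y/Q) = 2 * 78 / 177 = 52/59
Since Ey > 0, this is a normal good.

52/59 (normal good)


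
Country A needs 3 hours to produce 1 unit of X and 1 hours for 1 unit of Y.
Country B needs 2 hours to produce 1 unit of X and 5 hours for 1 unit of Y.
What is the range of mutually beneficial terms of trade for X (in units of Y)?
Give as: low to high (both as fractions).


Opportunity cost of X for Country A = hours_X / hours_Y = 3/1 = 3 units of Y
Opportunity cost of X for Country B = hours_X / hours_Y = 2/5 = 2/5 units of Y
Terms of trade must be between the two opportunity costs.
Range: 2/5 to 3

2/5 to 3


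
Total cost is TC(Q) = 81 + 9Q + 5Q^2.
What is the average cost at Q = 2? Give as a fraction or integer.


TC(2) = 81 + 9*2 + 5*2^2
TC(2) = 81 + 18 + 20 = 119
AC = TC/Q = 119/2 = 119/2

119/2


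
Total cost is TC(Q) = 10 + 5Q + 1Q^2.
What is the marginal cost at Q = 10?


MC = dTC/dQ = 5 + 2*1*Q
At Q = 10:
MC = 5 + 2*10
MC = 5 + 20 = 25

25


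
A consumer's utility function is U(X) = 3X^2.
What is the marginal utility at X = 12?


MU = dU/dX = 3*2*X^(2-1)
MU = 6*X^1
At X = 12:
MU = 6 * 12^1
MU = 6 * 12 = 72

72


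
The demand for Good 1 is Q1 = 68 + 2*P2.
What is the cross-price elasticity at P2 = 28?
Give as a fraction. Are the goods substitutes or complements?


dQ1/dP2 = 2
At P2 = 28: Q1 = 68 + 2*28 = 124
Exy = (dQ1/dP2)(P2/Q1) = 2 * 28 / 124 = 14/31
Since Exy > 0, the goods are substitutes.

14/31 (substitutes)


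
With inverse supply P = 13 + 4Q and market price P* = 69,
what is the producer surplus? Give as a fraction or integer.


Minimum supply price (at Q=0): P_min = 13
Quantity supplied at P* = 69:
Q* = (69 - 13)/4 = 14
PS = (1/2) * Q* * (P* - P_min)
PS = (1/2) * 14 * (69 - 13)
PS = (1/2) * 14 * 56 = 392

392


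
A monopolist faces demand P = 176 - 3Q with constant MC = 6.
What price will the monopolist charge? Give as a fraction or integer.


MR = 176 - 6Q
Set MR = MC: 176 - 6Q = 6
Q* = 85/3
Substitute into demand:
P* = 176 - 3*85/3 = 91

91


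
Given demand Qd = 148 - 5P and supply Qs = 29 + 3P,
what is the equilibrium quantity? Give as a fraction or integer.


First find equilibrium price:
148 - 5P = 29 + 3P
P* = 119/8 = 119/8
Then substitute into demand:
Q* = 148 - 5 * 119/8 = 589/8

589/8


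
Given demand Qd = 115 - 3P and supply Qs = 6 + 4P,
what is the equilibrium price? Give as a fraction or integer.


At equilibrium, Qd = Qs.
115 - 3P = 6 + 4P
115 - 6 = 3P + 4P
109 = 7P
P* = 109/7 = 109/7

109/7


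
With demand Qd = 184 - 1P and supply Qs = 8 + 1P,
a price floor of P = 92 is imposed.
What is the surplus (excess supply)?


At P = 92:
Qd = 184 - 1*92 = 92
Qs = 8 + 1*92 = 100
Surplus = Qs - Qd = 100 - 92 = 8

8


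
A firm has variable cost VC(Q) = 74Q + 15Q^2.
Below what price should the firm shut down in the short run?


AVC(Q) = VC(Q)/Q = 74 + 15Q
AVC is increasing in Q, so minimum AVC is at Q -> 0+.
Min AVC = 74
The firm should shut down if P < 74.

74


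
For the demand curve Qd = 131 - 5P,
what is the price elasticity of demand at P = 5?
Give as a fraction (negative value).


dQ/dP = -5
At P = 5: Q = 131 - 5*5 = 106
E = (dQ/dP)(P/Q) = (-5)(5/106) = -25/106

-25/106


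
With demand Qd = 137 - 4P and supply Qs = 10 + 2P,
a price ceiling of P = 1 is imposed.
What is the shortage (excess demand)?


At P = 1:
Qd = 137 - 4*1 = 133
Qs = 10 + 2*1 = 12
Shortage = Qd - Qs = 133 - 12 = 121

121


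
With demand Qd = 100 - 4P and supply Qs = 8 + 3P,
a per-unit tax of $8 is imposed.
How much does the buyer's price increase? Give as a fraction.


With a per-unit tax, the buyer's price increase depends on relative slopes.
Supply slope: d = 3, Demand slope: b = 4
Buyer's price increase = d * tax / (b + d)
= 3 * 8 / (4 + 3)
= 24 / 7 = 24/7

24/7


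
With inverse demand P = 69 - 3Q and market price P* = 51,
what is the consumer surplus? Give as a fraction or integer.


Maximum willingness to pay (at Q=0): P_max = 69
Quantity demanded at P* = 51:
Q* = (69 - 51)/3 = 6
CS = (1/2) * Q* * (P_max - P*)
CS = (1/2) * 6 * (69 - 51)
CS = (1/2) * 6 * 18 = 54

54


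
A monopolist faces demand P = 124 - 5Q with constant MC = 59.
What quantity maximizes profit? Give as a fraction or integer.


TR = P*Q = (124 - 5Q)Q = 124Q - 5Q^2
MR = dTR/dQ = 124 - 10Q
Set MR = MC:
124 - 10Q = 59
65 = 10Q
Q* = 65/10 = 13/2

13/2


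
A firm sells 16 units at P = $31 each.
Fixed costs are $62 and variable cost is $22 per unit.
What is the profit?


Total Revenue = P * Q = 31 * 16 = $496
Total Cost = FC + VC*Q = 62 + 22*16 = $414
Profit = TR - TC = 496 - 414 = $82

$82


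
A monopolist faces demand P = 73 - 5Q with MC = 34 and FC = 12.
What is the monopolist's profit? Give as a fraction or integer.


MR = MC: 73 - 10Q = 34
Q* = 39/10
P* = 73 - 5*39/10 = 107/2
Profit = (P* - MC)*Q* - FC
= (107/2 - 34)*39/10 - 12
= 39/2*39/10 - 12
= 1521/20 - 12 = 1281/20

1281/20


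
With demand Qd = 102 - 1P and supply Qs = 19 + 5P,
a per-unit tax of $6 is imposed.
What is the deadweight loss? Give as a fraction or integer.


Pre-tax equilibrium quantity: Q* = 529/6
Post-tax equilibrium quantity: Q_tax = 499/6
Reduction in quantity: Q* - Q_tax = 5
DWL = (1/2) * tax * (Q* - Q_tax)
DWL = (1/2) * 6 * 5 = 15

15


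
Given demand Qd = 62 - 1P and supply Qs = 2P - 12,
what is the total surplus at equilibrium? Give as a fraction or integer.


Find equilibrium: 62 - 1P = 2P - 12
62 + 12 = 3P
P* = 74/3 = 74/3
Q* = 2*74/3 - 12 = 112/3
Inverse demand: P = 62 - Q/1, so P_max = 62
Inverse supply: P = 6 + Q/2, so P_min = 6
CS = (1/2) * 112/3 * (62 - 74/3) = 6272/9
PS = (1/2) * 112/3 * (74/3 - 6) = 3136/9
TS = CS + PS = 6272/9 + 3136/9 = 3136/3

3136/3


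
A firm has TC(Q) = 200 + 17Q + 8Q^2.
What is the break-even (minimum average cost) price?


AC(Q) = 200/Q + 17 + 8Q
To minimize: dAC/dQ = -200/Q^2 + 8 = 0
Q^2 = 200/8 = 25
Q* = 5
Min AC = 200/5 + 17 + 8*5
Min AC = 40 + 17 + 40 = 97

97


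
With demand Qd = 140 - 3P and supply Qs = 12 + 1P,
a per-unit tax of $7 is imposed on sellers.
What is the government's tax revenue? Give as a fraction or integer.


With tax on sellers, new supply: Qs' = 12 + 1(P - 7)
= 5 + 1P
New equilibrium quantity:
Q_new = 155/4
Tax revenue = tax * Q_new = 7 * 155/4 = 1085/4

1085/4


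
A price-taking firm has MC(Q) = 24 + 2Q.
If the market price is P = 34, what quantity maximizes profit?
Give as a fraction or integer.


In perfect competition, profit is maximized where P = MC.
34 = 24 + 2Q
10 = 2Q
Q* = 10/2 = 5

5


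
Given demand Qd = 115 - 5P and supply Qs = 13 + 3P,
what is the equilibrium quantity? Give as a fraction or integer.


First find equilibrium price:
115 - 5P = 13 + 3P
P* = 102/8 = 51/4
Then substitute into demand:
Q* = 115 - 5 * 51/4 = 205/4

205/4


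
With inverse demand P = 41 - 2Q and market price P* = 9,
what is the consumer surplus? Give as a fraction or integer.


Maximum willingness to pay (at Q=0): P_max = 41
Quantity demanded at P* = 9:
Q* = (41 - 9)/2 = 16
CS = (1/2) * Q* * (P_max - P*)
CS = (1/2) * 16 * (41 - 9)
CS = (1/2) * 16 * 32 = 256

256


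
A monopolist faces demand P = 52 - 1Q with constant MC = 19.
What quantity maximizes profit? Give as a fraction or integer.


TR = P*Q = (52 - 1Q)Q = 52Q - 1Q^2
MR = dTR/dQ = 52 - 2Q
Set MR = MC:
52 - 2Q = 19
33 = 2Q
Q* = 33/2 = 33/2

33/2


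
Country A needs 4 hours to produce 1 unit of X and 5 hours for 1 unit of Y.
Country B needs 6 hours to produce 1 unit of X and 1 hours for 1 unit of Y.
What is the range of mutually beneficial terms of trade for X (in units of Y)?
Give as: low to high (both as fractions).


Opportunity cost of X for Country A = hours_X / hours_Y = 4/5 = 4/5 units of Y
Opportunity cost of X for Country B = hours_X / hours_Y = 6/1 = 6 units of Y
Terms of trade must be between the two opportunity costs.
Range: 4/5 to 6

4/5 to 6


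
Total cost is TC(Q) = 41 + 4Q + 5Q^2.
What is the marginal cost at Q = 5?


MC = dTC/dQ = 4 + 2*5*Q
At Q = 5:
MC = 4 + 10*5
MC = 4 + 50 = 54

54


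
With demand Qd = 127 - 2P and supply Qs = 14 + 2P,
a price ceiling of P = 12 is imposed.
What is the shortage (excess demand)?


At P = 12:
Qd = 127 - 2*12 = 103
Qs = 14 + 2*12 = 38
Shortage = Qd - Qs = 103 - 38 = 65

65


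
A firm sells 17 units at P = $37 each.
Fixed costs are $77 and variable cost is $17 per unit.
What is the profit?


Total Revenue = P * Q = 37 * 17 = $629
Total Cost = FC + VC*Q = 77 + 17*17 = $366
Profit = TR - TC = 629 - 366 = $263

$263


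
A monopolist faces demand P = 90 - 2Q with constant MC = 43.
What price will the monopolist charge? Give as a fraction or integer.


MR = 90 - 4Q
Set MR = MC: 90 - 4Q = 43
Q* = 47/4
Substitute into demand:
P* = 90 - 2*47/4 = 133/2

133/2


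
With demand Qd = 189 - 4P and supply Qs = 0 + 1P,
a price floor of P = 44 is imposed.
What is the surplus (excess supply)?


At P = 44:
Qd = 189 - 4*44 = 13
Qs = 0 + 1*44 = 44
Surplus = Qs - Qd = 44 - 13 = 31

31


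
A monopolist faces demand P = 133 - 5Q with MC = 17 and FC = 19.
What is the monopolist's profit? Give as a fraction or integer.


MR = MC: 133 - 10Q = 17
Q* = 58/5
P* = 133 - 5*58/5 = 75
Profit = (P* - MC)*Q* - FC
= (75 - 17)*58/5 - 19
= 58*58/5 - 19
= 3364/5 - 19 = 3269/5

3269/5


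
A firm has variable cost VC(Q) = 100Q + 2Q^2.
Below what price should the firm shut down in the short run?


AVC(Q) = VC(Q)/Q = 100 + 2Q
AVC is increasing in Q, so minimum AVC is at Q -> 0+.
Min AVC = 100
The firm should shut down if P < 100.

100


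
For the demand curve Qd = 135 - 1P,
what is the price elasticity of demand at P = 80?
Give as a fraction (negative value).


dQ/dP = -1
At P = 80: Q = 135 - 1*80 = 55
E = (dQ/dP)(P/Q) = (-1)(80/55) = -16/11

-16/11


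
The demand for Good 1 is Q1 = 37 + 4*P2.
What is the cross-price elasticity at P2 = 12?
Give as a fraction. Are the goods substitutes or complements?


dQ1/dP2 = 4
At P2 = 12: Q1 = 37 + 4*12 = 85
Exy = (dQ1/dP2)(P2/Q1) = 4 * 12 / 85 = 48/85
Since Exy > 0, the goods are substitutes.

48/85 (substitutes)


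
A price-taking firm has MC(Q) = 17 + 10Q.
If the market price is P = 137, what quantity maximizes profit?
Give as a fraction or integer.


In perfect competition, profit is maximized where P = MC.
137 = 17 + 10Q
120 = 10Q
Q* = 120/10 = 12

12


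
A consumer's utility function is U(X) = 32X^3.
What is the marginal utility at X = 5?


MU = dU/dX = 32*3*X^(3-1)
MU = 96*X^2
At X = 5:
MU = 96 * 5^2
MU = 96 * 25 = 2400

2400


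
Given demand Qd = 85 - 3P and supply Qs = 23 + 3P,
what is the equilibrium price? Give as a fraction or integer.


At equilibrium, Qd = Qs.
85 - 3P = 23 + 3P
85 - 23 = 3P + 3P
62 = 6P
P* = 62/6 = 31/3

31/3


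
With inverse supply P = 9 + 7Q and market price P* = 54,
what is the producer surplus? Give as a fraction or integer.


Minimum supply price (at Q=0): P_min = 9
Quantity supplied at P* = 54:
Q* = (54 - 9)/7 = 45/7
PS = (1/2) * Q* * (P* - P_min)
PS = (1/2) * 45/7 * (54 - 9)
PS = (1/2) * 45/7 * 45 = 2025/14

2025/14


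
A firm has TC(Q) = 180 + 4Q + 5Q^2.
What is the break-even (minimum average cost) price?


AC(Q) = 180/Q + 4 + 5Q
To minimize: dAC/dQ = -180/Q^2 + 5 = 0
Q^2 = 180/5 = 36
Q* = 6
Min AC = 180/6 + 4 + 5*6
Min AC = 30 + 4 + 30 = 64

64


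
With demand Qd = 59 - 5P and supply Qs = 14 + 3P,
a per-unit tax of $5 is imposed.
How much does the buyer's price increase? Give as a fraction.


With a per-unit tax, the buyer's price increase depends on relative slopes.
Supply slope: d = 3, Demand slope: b = 5
Buyer's price increase = d * tax / (b + d)
= 3 * 5 / (5 + 3)
= 15 / 8 = 15/8

15/8


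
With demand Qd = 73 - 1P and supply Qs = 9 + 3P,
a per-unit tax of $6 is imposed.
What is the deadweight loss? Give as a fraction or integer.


Pre-tax equilibrium quantity: Q* = 57
Post-tax equilibrium quantity: Q_tax = 105/2
Reduction in quantity: Q* - Q_tax = 9/2
DWL = (1/2) * tax * (Q* - Q_tax)
DWL = (1/2) * 6 * 9/2 = 27/2

27/2


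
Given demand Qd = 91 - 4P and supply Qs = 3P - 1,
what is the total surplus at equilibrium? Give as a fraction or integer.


Find equilibrium: 91 - 4P = 3P - 1
91 + 1 = 7P
P* = 92/7 = 92/7
Q* = 3*92/7 - 1 = 269/7
Inverse demand: P = 91/4 - Q/4, so P_max = 91/4
Inverse supply: P = 1/3 + Q/3, so P_min = 1/3
CS = (1/2) * 269/7 * (91/4 - 92/7) = 72361/392
PS = (1/2) * 269/7 * (92/7 - 1/3) = 72361/294
TS = CS + PS = 72361/392 + 72361/294 = 72361/168

72361/168


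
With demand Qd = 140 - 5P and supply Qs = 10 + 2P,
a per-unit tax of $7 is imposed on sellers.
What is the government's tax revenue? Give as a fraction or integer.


With tax on sellers, new supply: Qs' = 10 + 2(P - 7)
= 2P - 4
New equilibrium quantity:
Q_new = 260/7
Tax revenue = tax * Q_new = 7 * 260/7 = 260

260


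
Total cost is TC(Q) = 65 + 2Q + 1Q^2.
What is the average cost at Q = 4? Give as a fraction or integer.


TC(4) = 65 + 2*4 + 1*4^2
TC(4) = 65 + 8 + 16 = 89
AC = TC/Q = 89/4 = 89/4

89/4


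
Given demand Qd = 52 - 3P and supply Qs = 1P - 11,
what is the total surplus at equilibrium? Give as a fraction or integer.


Find equilibrium: 52 - 3P = 1P - 11
52 + 11 = 4P
P* = 63/4 = 63/4
Q* = 1*63/4 - 11 = 19/4
Inverse demand: P = 52/3 - Q/3, so P_max = 52/3
Inverse supply: P = 11 + Q/1, so P_min = 11
CS = (1/2) * 19/4 * (52/3 - 63/4) = 361/96
PS = (1/2) * 19/4 * (63/4 - 11) = 361/32
TS = CS + PS = 361/96 + 361/32 = 361/24

361/24


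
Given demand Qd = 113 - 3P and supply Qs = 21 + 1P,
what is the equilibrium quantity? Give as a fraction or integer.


First find equilibrium price:
113 - 3P = 21 + 1P
P* = 92/4 = 23
Then substitute into demand:
Q* = 113 - 3 * 23 = 44

44


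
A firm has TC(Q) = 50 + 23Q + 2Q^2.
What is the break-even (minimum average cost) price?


AC(Q) = 50/Q + 23 + 2Q
To minimize: dAC/dQ = -50/Q^2 + 2 = 0
Q^2 = 50/2 = 25
Q* = 5
Min AC = 50/5 + 23 + 2*5
Min AC = 10 + 23 + 10 = 43

43


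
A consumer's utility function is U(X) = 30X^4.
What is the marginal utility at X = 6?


MU = dU/dX = 30*4*X^(4-1)
MU = 120*X^3
At X = 6:
MU = 120 * 6^3
MU = 120 * 216 = 25920

25920


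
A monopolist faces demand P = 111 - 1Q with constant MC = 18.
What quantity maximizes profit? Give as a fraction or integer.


TR = P*Q = (111 - 1Q)Q = 111Q - 1Q^2
MR = dTR/dQ = 111 - 2Q
Set MR = MC:
111 - 2Q = 18
93 = 2Q
Q* = 93/2 = 93/2

93/2


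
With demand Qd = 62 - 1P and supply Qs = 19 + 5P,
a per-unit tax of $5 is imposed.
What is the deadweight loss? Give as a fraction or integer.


Pre-tax equilibrium quantity: Q* = 329/6
Post-tax equilibrium quantity: Q_tax = 152/3
Reduction in quantity: Q* - Q_tax = 25/6
DWL = (1/2) * tax * (Q* - Q_tax)
DWL = (1/2) * 5 * 25/6 = 125/12

125/12


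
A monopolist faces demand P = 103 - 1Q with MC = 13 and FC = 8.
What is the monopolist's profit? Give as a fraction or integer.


MR = MC: 103 - 2Q = 13
Q* = 45
P* = 103 - 1*45 = 58
Profit = (P* - MC)*Q* - FC
= (58 - 13)*45 - 8
= 45*45 - 8
= 2025 - 8 = 2017

2017


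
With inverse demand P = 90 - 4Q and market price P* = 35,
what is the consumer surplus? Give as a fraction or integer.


Maximum willingness to pay (at Q=0): P_max = 90
Quantity demanded at P* = 35:
Q* = (90 - 35)/4 = 55/4
CS = (1/2) * Q* * (P_max - P*)
CS = (1/2) * 55/4 * (90 - 35)
CS = (1/2) * 55/4 * 55 = 3025/8

3025/8


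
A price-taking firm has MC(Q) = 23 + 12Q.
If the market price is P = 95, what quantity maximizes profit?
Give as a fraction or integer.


In perfect competition, profit is maximized where P = MC.
95 = 23 + 12Q
72 = 12Q
Q* = 72/12 = 6

6


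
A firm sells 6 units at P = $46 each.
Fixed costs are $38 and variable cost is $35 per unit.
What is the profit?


Total Revenue = P * Q = 46 * 6 = $276
Total Cost = FC + VC*Q = 38 + 35*6 = $248
Profit = TR - TC = 276 - 248 = $28

$28


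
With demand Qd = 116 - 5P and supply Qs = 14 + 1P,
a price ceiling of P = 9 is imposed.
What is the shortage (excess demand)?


At P = 9:
Qd = 116 - 5*9 = 71
Qs = 14 + 1*9 = 23
Shortage = Qd - Qs = 71 - 23 = 48

48


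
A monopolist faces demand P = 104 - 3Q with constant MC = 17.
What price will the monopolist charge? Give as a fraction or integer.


MR = 104 - 6Q
Set MR = MC: 104 - 6Q = 17
Q* = 29/2
Substitute into demand:
P* = 104 - 3*29/2 = 121/2

121/2


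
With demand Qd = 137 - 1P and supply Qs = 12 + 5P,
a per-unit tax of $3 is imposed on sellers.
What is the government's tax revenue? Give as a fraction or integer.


With tax on sellers, new supply: Qs' = 12 + 5(P - 3)
= 5P - 3
New equilibrium quantity:
Q_new = 341/3
Tax revenue = tax * Q_new = 3 * 341/3 = 341

341


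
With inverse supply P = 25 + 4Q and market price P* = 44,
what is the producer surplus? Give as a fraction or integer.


Minimum supply price (at Q=0): P_min = 25
Quantity supplied at P* = 44:
Q* = (44 - 25)/4 = 19/4
PS = (1/2) * Q* * (P* - P_min)
PS = (1/2) * 19/4 * (44 - 25)
PS = (1/2) * 19/4 * 19 = 361/8

361/8


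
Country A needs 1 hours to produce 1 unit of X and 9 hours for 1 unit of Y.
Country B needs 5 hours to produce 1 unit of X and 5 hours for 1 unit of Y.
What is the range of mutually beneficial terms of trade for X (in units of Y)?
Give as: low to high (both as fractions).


Opportunity cost of X for Country A = hours_X / hours_Y = 1/9 = 1/9 units of Y
Opportunity cost of X for Country B = hours_X / hours_Y = 5/5 = 1 units of Y
Terms of trade must be between the two opportunity costs.
Range: 1/9 to 1

1/9 to 1


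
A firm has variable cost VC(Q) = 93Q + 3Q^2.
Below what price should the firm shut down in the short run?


AVC(Q) = VC(Q)/Q = 93 + 3Q
AVC is increasing in Q, so minimum AVC is at Q -> 0+.
Min AVC = 93
The firm should shut down if P < 93.

93


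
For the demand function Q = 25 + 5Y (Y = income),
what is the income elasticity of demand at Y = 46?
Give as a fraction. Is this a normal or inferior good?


dQ/dY = 5
At Y = 46: Q = 25 + 5*46 = 255
Ey = (dQ/dY)(Y/Q) = 5 * 46 / 255 = 46/51
Since Ey > 0, this is a normal good.

46/51 (normal good)


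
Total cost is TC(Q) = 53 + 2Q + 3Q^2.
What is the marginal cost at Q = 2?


MC = dTC/dQ = 2 + 2*3*Q
At Q = 2:
MC = 2 + 6*2
MC = 2 + 12 = 14

14


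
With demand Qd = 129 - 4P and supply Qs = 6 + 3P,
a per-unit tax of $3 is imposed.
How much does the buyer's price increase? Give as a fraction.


With a per-unit tax, the buyer's price increase depends on relative slopes.
Supply slope: d = 3, Demand slope: b = 4
Buyer's price increase = d * tax / (b + d)
= 3 * 3 / (4 + 3)
= 9 / 7 = 9/7

9/7


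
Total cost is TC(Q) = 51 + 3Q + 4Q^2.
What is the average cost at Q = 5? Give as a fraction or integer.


TC(5) = 51 + 3*5 + 4*5^2
TC(5) = 51 + 15 + 100 = 166
AC = TC/Q = 166/5 = 166/5

166/5


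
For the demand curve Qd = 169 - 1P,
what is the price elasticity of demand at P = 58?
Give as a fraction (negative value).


dQ/dP = -1
At P = 58: Q = 169 - 1*58 = 111
E = (dQ/dP)(P/Q) = (-1)(58/111) = -58/111

-58/111


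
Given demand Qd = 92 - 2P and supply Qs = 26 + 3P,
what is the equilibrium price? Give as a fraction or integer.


At equilibrium, Qd = Qs.
92 - 2P = 26 + 3P
92 - 26 = 2P + 3P
66 = 5P
P* = 66/5 = 66/5

66/5


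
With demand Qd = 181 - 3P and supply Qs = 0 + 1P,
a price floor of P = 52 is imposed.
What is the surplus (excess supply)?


At P = 52:
Qd = 181 - 3*52 = 25
Qs = 0 + 1*52 = 52
Surplus = Qs - Qd = 52 - 25 = 27

27


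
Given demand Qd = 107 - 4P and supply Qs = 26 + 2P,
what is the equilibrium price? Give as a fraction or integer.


At equilibrium, Qd = Qs.
107 - 4P = 26 + 2P
107 - 26 = 4P + 2P
81 = 6P
P* = 81/6 = 27/2

27/2


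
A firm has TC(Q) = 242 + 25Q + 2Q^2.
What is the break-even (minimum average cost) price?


AC(Q) = 242/Q + 25 + 2Q
To minimize: dAC/dQ = -242/Q^2 + 2 = 0
Q^2 = 242/2 = 121
Q* = 11
Min AC = 242/11 + 25 + 2*11
Min AC = 22 + 25 + 22 = 69

69


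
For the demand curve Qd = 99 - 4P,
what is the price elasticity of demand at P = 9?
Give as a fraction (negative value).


dQ/dP = -4
At P = 9: Q = 99 - 4*9 = 63
E = (dQ/dP)(P/Q) = (-4)(9/63) = -4/7

-4/7


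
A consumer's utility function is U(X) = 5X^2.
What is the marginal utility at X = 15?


MU = dU/dX = 5*2*X^(2-1)
MU = 10*X^1
At X = 15:
MU = 10 * 15^1
MU = 10 * 15 = 150

150


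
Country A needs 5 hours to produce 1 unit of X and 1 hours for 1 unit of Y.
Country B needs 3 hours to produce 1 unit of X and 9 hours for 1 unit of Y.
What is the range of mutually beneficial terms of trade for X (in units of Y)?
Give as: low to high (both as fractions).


Opportunity cost of X for Country A = hours_X / hours_Y = 5/1 = 5 units of Y
Opportunity cost of X for Country B = hours_X / hours_Y = 3/9 = 1/3 units of Y
Terms of trade must be between the two opportunity costs.
Range: 1/3 to 5

1/3 to 5


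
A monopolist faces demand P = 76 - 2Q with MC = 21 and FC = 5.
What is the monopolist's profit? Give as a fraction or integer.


MR = MC: 76 - 4Q = 21
Q* = 55/4
P* = 76 - 2*55/4 = 97/2
Profit = (P* - MC)*Q* - FC
= (97/2 - 21)*55/4 - 5
= 55/2*55/4 - 5
= 3025/8 - 5 = 2985/8

2985/8


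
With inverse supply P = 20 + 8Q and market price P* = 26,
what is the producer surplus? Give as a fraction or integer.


Minimum supply price (at Q=0): P_min = 20
Quantity supplied at P* = 26:
Q* = (26 - 20)/8 = 3/4
PS = (1/2) * Q* * (P* - P_min)
PS = (1/2) * 3/4 * (26 - 20)
PS = (1/2) * 3/4 * 6 = 9/4

9/4


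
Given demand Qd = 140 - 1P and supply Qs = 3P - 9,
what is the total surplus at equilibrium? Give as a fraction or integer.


Find equilibrium: 140 - 1P = 3P - 9
140 + 9 = 4P
P* = 149/4 = 149/4
Q* = 3*149/4 - 9 = 411/4
Inverse demand: P = 140 - Q/1, so P_max = 140
Inverse supply: P = 3 + Q/3, so P_min = 3
CS = (1/2) * 411/4 * (140 - 149/4) = 168921/32
PS = (1/2) * 411/4 * (149/4 - 3) = 56307/32
TS = CS + PS = 168921/32 + 56307/32 = 56307/8

56307/8


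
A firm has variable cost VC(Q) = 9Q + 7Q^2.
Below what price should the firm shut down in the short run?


AVC(Q) = VC(Q)/Q = 9 + 7Q
AVC is increasing in Q, so minimum AVC is at Q -> 0+.
Min AVC = 9
The firm should shut down if P < 9.

9


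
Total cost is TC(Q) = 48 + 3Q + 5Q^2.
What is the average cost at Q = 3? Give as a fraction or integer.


TC(3) = 48 + 3*3 + 5*3^2
TC(3) = 48 + 9 + 45 = 102
AC = TC/Q = 102/3 = 34

34


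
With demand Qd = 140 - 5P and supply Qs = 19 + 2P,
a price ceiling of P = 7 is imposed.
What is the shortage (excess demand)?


At P = 7:
Qd = 140 - 5*7 = 105
Qs = 19 + 2*7 = 33
Shortage = Qd - Qs = 105 - 33 = 72

72


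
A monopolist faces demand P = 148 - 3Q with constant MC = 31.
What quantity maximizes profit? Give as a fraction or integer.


TR = P*Q = (148 - 3Q)Q = 148Q - 3Q^2
MR = dTR/dQ = 148 - 6Q
Set MR = MC:
148 - 6Q = 31
117 = 6Q
Q* = 117/6 = 39/2

39/2
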